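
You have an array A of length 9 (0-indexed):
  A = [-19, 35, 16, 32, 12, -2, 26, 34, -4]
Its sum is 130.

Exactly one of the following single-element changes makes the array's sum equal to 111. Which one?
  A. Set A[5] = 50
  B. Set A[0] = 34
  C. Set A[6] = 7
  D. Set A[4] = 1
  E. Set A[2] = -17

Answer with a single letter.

Answer: C

Derivation:
Option A: A[5] -2->50, delta=52, new_sum=130+(52)=182
Option B: A[0] -19->34, delta=53, new_sum=130+(53)=183
Option C: A[6] 26->7, delta=-19, new_sum=130+(-19)=111 <-- matches target
Option D: A[4] 12->1, delta=-11, new_sum=130+(-11)=119
Option E: A[2] 16->-17, delta=-33, new_sum=130+(-33)=97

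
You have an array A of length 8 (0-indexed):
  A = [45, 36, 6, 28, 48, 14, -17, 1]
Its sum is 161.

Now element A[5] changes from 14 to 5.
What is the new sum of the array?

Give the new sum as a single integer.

Answer: 152

Derivation:
Old value at index 5: 14
New value at index 5: 5
Delta = 5 - 14 = -9
New sum = old_sum + delta = 161 + (-9) = 152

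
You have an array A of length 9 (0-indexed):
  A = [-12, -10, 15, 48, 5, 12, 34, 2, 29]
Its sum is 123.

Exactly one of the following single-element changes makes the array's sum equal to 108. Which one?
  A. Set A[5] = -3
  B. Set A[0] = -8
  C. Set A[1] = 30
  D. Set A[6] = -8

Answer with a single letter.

Option A: A[5] 12->-3, delta=-15, new_sum=123+(-15)=108 <-- matches target
Option B: A[0] -12->-8, delta=4, new_sum=123+(4)=127
Option C: A[1] -10->30, delta=40, new_sum=123+(40)=163
Option D: A[6] 34->-8, delta=-42, new_sum=123+(-42)=81

Answer: A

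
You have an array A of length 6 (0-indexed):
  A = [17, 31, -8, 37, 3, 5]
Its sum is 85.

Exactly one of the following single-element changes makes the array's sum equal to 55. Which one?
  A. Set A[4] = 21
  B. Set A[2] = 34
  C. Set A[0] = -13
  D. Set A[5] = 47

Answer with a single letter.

Option A: A[4] 3->21, delta=18, new_sum=85+(18)=103
Option B: A[2] -8->34, delta=42, new_sum=85+(42)=127
Option C: A[0] 17->-13, delta=-30, new_sum=85+(-30)=55 <-- matches target
Option D: A[5] 5->47, delta=42, new_sum=85+(42)=127

Answer: C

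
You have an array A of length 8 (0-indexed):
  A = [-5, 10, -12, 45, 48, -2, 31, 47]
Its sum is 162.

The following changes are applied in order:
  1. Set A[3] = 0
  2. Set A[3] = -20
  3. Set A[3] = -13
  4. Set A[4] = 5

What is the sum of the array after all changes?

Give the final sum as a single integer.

Initial sum: 162
Change 1: A[3] 45 -> 0, delta = -45, sum = 117
Change 2: A[3] 0 -> -20, delta = -20, sum = 97
Change 3: A[3] -20 -> -13, delta = 7, sum = 104
Change 4: A[4] 48 -> 5, delta = -43, sum = 61

Answer: 61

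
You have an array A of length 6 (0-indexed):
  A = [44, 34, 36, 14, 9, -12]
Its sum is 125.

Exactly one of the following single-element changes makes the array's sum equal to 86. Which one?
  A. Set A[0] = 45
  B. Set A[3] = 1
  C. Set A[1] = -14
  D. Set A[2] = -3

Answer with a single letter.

Option A: A[0] 44->45, delta=1, new_sum=125+(1)=126
Option B: A[3] 14->1, delta=-13, new_sum=125+(-13)=112
Option C: A[1] 34->-14, delta=-48, new_sum=125+(-48)=77
Option D: A[2] 36->-3, delta=-39, new_sum=125+(-39)=86 <-- matches target

Answer: D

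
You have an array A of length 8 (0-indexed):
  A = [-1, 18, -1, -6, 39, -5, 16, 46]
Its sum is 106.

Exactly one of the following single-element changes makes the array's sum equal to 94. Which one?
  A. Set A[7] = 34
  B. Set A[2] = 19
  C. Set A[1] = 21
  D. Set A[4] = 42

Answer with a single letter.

Answer: A

Derivation:
Option A: A[7] 46->34, delta=-12, new_sum=106+(-12)=94 <-- matches target
Option B: A[2] -1->19, delta=20, new_sum=106+(20)=126
Option C: A[1] 18->21, delta=3, new_sum=106+(3)=109
Option D: A[4] 39->42, delta=3, new_sum=106+(3)=109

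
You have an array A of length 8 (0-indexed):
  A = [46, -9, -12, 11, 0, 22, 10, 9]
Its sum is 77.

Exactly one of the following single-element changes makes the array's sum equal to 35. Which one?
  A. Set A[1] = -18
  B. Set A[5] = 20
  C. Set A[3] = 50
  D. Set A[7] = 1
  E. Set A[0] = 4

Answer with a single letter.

Option A: A[1] -9->-18, delta=-9, new_sum=77+(-9)=68
Option B: A[5] 22->20, delta=-2, new_sum=77+(-2)=75
Option C: A[3] 11->50, delta=39, new_sum=77+(39)=116
Option D: A[7] 9->1, delta=-8, new_sum=77+(-8)=69
Option E: A[0] 46->4, delta=-42, new_sum=77+(-42)=35 <-- matches target

Answer: E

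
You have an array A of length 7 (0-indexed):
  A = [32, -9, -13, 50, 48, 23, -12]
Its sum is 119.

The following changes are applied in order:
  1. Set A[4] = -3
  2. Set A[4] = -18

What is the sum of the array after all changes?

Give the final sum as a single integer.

Initial sum: 119
Change 1: A[4] 48 -> -3, delta = -51, sum = 68
Change 2: A[4] -3 -> -18, delta = -15, sum = 53

Answer: 53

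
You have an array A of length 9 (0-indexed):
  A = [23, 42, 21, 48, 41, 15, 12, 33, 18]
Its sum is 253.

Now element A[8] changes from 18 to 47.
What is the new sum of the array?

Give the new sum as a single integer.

Answer: 282

Derivation:
Old value at index 8: 18
New value at index 8: 47
Delta = 47 - 18 = 29
New sum = old_sum + delta = 253 + (29) = 282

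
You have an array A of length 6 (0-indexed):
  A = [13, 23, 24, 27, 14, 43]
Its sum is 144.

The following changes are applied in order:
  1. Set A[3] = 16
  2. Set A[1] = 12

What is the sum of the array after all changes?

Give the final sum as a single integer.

Answer: 122

Derivation:
Initial sum: 144
Change 1: A[3] 27 -> 16, delta = -11, sum = 133
Change 2: A[1] 23 -> 12, delta = -11, sum = 122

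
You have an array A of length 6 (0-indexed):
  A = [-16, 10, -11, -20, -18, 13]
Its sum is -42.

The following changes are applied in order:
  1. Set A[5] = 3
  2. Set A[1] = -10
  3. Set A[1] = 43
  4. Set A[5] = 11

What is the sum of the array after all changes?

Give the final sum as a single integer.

Answer: -11

Derivation:
Initial sum: -42
Change 1: A[5] 13 -> 3, delta = -10, sum = -52
Change 2: A[1] 10 -> -10, delta = -20, sum = -72
Change 3: A[1] -10 -> 43, delta = 53, sum = -19
Change 4: A[5] 3 -> 11, delta = 8, sum = -11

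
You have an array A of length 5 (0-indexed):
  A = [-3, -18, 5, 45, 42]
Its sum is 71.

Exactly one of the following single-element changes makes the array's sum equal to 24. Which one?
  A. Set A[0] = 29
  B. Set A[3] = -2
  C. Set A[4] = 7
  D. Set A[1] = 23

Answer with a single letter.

Option A: A[0] -3->29, delta=32, new_sum=71+(32)=103
Option B: A[3] 45->-2, delta=-47, new_sum=71+(-47)=24 <-- matches target
Option C: A[4] 42->7, delta=-35, new_sum=71+(-35)=36
Option D: A[1] -18->23, delta=41, new_sum=71+(41)=112

Answer: B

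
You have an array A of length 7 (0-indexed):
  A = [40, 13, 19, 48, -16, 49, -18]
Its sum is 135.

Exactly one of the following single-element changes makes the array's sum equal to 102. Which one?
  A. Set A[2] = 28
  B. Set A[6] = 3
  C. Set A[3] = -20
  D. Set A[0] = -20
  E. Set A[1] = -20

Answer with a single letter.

Option A: A[2] 19->28, delta=9, new_sum=135+(9)=144
Option B: A[6] -18->3, delta=21, new_sum=135+(21)=156
Option C: A[3] 48->-20, delta=-68, new_sum=135+(-68)=67
Option D: A[0] 40->-20, delta=-60, new_sum=135+(-60)=75
Option E: A[1] 13->-20, delta=-33, new_sum=135+(-33)=102 <-- matches target

Answer: E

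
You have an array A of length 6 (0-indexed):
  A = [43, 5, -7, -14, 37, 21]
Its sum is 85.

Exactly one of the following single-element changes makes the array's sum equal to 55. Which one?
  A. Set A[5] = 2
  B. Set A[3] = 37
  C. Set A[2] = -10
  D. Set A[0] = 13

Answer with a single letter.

Answer: D

Derivation:
Option A: A[5] 21->2, delta=-19, new_sum=85+(-19)=66
Option B: A[3] -14->37, delta=51, new_sum=85+(51)=136
Option C: A[2] -7->-10, delta=-3, new_sum=85+(-3)=82
Option D: A[0] 43->13, delta=-30, new_sum=85+(-30)=55 <-- matches target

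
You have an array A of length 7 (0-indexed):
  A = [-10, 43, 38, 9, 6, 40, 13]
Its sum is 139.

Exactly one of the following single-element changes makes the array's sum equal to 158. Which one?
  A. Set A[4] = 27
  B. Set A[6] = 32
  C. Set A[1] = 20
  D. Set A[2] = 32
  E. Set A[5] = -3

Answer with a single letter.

Answer: B

Derivation:
Option A: A[4] 6->27, delta=21, new_sum=139+(21)=160
Option B: A[6] 13->32, delta=19, new_sum=139+(19)=158 <-- matches target
Option C: A[1] 43->20, delta=-23, new_sum=139+(-23)=116
Option D: A[2] 38->32, delta=-6, new_sum=139+(-6)=133
Option E: A[5] 40->-3, delta=-43, new_sum=139+(-43)=96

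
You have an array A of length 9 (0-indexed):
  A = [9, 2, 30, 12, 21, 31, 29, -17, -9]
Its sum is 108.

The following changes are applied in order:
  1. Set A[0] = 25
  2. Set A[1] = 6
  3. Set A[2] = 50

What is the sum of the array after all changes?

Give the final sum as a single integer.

Initial sum: 108
Change 1: A[0] 9 -> 25, delta = 16, sum = 124
Change 2: A[1] 2 -> 6, delta = 4, sum = 128
Change 3: A[2] 30 -> 50, delta = 20, sum = 148

Answer: 148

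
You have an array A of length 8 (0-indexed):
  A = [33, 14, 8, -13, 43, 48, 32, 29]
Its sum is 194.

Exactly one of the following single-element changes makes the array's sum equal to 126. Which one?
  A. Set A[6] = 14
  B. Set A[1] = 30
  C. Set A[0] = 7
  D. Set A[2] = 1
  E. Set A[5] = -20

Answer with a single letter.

Option A: A[6] 32->14, delta=-18, new_sum=194+(-18)=176
Option B: A[1] 14->30, delta=16, new_sum=194+(16)=210
Option C: A[0] 33->7, delta=-26, new_sum=194+(-26)=168
Option D: A[2] 8->1, delta=-7, new_sum=194+(-7)=187
Option E: A[5] 48->-20, delta=-68, new_sum=194+(-68)=126 <-- matches target

Answer: E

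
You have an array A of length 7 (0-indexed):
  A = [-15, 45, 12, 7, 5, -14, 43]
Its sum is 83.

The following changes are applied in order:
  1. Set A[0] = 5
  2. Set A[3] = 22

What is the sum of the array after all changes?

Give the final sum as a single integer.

Answer: 118

Derivation:
Initial sum: 83
Change 1: A[0] -15 -> 5, delta = 20, sum = 103
Change 2: A[3] 7 -> 22, delta = 15, sum = 118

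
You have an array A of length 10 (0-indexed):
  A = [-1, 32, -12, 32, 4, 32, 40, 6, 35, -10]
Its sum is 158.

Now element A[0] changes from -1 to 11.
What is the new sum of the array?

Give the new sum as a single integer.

Answer: 170

Derivation:
Old value at index 0: -1
New value at index 0: 11
Delta = 11 - -1 = 12
New sum = old_sum + delta = 158 + (12) = 170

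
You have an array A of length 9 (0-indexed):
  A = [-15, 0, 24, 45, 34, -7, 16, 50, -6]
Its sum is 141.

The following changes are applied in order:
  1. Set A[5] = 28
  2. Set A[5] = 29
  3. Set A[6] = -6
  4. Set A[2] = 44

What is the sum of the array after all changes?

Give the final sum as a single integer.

Initial sum: 141
Change 1: A[5] -7 -> 28, delta = 35, sum = 176
Change 2: A[5] 28 -> 29, delta = 1, sum = 177
Change 3: A[6] 16 -> -6, delta = -22, sum = 155
Change 4: A[2] 24 -> 44, delta = 20, sum = 175

Answer: 175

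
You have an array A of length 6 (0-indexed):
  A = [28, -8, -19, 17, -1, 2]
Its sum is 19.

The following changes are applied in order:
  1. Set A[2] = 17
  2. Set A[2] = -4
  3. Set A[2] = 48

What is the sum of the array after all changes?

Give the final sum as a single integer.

Answer: 86

Derivation:
Initial sum: 19
Change 1: A[2] -19 -> 17, delta = 36, sum = 55
Change 2: A[2] 17 -> -4, delta = -21, sum = 34
Change 3: A[2] -4 -> 48, delta = 52, sum = 86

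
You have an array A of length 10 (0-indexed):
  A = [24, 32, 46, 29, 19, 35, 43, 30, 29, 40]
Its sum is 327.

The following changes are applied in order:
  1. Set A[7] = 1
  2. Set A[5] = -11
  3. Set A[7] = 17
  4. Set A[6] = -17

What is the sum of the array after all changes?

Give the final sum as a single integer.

Answer: 208

Derivation:
Initial sum: 327
Change 1: A[7] 30 -> 1, delta = -29, sum = 298
Change 2: A[5] 35 -> -11, delta = -46, sum = 252
Change 3: A[7] 1 -> 17, delta = 16, sum = 268
Change 4: A[6] 43 -> -17, delta = -60, sum = 208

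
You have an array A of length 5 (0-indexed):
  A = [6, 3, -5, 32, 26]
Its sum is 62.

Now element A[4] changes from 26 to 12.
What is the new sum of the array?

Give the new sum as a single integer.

Answer: 48

Derivation:
Old value at index 4: 26
New value at index 4: 12
Delta = 12 - 26 = -14
New sum = old_sum + delta = 62 + (-14) = 48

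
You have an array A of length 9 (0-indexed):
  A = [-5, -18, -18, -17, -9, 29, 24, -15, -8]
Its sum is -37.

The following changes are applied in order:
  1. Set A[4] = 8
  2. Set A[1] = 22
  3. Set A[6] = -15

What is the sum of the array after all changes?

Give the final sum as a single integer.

Initial sum: -37
Change 1: A[4] -9 -> 8, delta = 17, sum = -20
Change 2: A[1] -18 -> 22, delta = 40, sum = 20
Change 3: A[6] 24 -> -15, delta = -39, sum = -19

Answer: -19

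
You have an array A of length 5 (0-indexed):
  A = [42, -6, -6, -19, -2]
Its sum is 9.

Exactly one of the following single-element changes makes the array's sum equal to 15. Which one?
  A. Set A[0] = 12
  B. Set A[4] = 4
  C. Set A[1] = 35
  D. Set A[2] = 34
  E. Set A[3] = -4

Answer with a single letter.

Option A: A[0] 42->12, delta=-30, new_sum=9+(-30)=-21
Option B: A[4] -2->4, delta=6, new_sum=9+(6)=15 <-- matches target
Option C: A[1] -6->35, delta=41, new_sum=9+(41)=50
Option D: A[2] -6->34, delta=40, new_sum=9+(40)=49
Option E: A[3] -19->-4, delta=15, new_sum=9+(15)=24

Answer: B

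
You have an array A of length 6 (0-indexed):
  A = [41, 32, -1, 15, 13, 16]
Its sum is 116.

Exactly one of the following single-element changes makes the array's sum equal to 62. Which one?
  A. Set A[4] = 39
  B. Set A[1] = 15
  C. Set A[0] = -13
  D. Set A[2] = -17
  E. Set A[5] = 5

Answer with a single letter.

Option A: A[4] 13->39, delta=26, new_sum=116+(26)=142
Option B: A[1] 32->15, delta=-17, new_sum=116+(-17)=99
Option C: A[0] 41->-13, delta=-54, new_sum=116+(-54)=62 <-- matches target
Option D: A[2] -1->-17, delta=-16, new_sum=116+(-16)=100
Option E: A[5] 16->5, delta=-11, new_sum=116+(-11)=105

Answer: C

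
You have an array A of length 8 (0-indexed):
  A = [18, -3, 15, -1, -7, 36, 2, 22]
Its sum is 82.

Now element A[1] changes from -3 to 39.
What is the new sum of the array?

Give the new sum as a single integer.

Answer: 124

Derivation:
Old value at index 1: -3
New value at index 1: 39
Delta = 39 - -3 = 42
New sum = old_sum + delta = 82 + (42) = 124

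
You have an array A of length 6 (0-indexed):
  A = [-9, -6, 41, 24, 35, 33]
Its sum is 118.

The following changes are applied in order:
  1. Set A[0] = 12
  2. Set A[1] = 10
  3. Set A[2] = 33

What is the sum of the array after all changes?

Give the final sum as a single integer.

Initial sum: 118
Change 1: A[0] -9 -> 12, delta = 21, sum = 139
Change 2: A[1] -6 -> 10, delta = 16, sum = 155
Change 3: A[2] 41 -> 33, delta = -8, sum = 147

Answer: 147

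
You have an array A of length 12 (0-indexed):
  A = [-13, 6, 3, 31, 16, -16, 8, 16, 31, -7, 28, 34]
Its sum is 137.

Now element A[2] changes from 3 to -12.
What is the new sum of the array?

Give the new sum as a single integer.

Old value at index 2: 3
New value at index 2: -12
Delta = -12 - 3 = -15
New sum = old_sum + delta = 137 + (-15) = 122

Answer: 122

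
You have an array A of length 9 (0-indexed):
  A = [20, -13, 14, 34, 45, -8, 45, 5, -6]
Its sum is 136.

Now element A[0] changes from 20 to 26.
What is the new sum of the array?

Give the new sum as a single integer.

Answer: 142

Derivation:
Old value at index 0: 20
New value at index 0: 26
Delta = 26 - 20 = 6
New sum = old_sum + delta = 136 + (6) = 142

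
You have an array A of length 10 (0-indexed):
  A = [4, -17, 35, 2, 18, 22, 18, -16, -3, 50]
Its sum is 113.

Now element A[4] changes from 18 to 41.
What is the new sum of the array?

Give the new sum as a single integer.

Old value at index 4: 18
New value at index 4: 41
Delta = 41 - 18 = 23
New sum = old_sum + delta = 113 + (23) = 136

Answer: 136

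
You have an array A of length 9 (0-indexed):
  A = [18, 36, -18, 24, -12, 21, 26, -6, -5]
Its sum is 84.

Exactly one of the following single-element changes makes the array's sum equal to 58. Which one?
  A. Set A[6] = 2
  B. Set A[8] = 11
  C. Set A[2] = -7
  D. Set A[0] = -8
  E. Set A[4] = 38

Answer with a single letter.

Option A: A[6] 26->2, delta=-24, new_sum=84+(-24)=60
Option B: A[8] -5->11, delta=16, new_sum=84+(16)=100
Option C: A[2] -18->-7, delta=11, new_sum=84+(11)=95
Option D: A[0] 18->-8, delta=-26, new_sum=84+(-26)=58 <-- matches target
Option E: A[4] -12->38, delta=50, new_sum=84+(50)=134

Answer: D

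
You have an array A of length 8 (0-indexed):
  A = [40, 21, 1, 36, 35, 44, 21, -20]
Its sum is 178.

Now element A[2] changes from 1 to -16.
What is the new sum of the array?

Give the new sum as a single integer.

Old value at index 2: 1
New value at index 2: -16
Delta = -16 - 1 = -17
New sum = old_sum + delta = 178 + (-17) = 161

Answer: 161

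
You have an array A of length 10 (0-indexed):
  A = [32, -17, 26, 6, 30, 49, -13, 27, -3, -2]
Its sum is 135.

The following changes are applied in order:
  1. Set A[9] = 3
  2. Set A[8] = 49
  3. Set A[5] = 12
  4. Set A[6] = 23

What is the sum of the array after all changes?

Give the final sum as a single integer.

Initial sum: 135
Change 1: A[9] -2 -> 3, delta = 5, sum = 140
Change 2: A[8] -3 -> 49, delta = 52, sum = 192
Change 3: A[5] 49 -> 12, delta = -37, sum = 155
Change 4: A[6] -13 -> 23, delta = 36, sum = 191

Answer: 191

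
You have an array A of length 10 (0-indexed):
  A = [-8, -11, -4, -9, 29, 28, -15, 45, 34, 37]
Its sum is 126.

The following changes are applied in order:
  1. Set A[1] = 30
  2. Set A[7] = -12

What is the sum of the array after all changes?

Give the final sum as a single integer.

Initial sum: 126
Change 1: A[1] -11 -> 30, delta = 41, sum = 167
Change 2: A[7] 45 -> -12, delta = -57, sum = 110

Answer: 110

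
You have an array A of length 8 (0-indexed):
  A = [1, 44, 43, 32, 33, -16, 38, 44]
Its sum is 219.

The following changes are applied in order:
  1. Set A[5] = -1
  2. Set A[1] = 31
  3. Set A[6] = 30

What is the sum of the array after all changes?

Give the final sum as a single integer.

Answer: 213

Derivation:
Initial sum: 219
Change 1: A[5] -16 -> -1, delta = 15, sum = 234
Change 2: A[1] 44 -> 31, delta = -13, sum = 221
Change 3: A[6] 38 -> 30, delta = -8, sum = 213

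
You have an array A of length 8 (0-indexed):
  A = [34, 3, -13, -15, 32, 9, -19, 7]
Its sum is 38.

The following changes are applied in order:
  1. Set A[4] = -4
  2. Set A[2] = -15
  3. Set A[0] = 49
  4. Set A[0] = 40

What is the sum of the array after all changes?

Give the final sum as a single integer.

Answer: 6

Derivation:
Initial sum: 38
Change 1: A[4] 32 -> -4, delta = -36, sum = 2
Change 2: A[2] -13 -> -15, delta = -2, sum = 0
Change 3: A[0] 34 -> 49, delta = 15, sum = 15
Change 4: A[0] 49 -> 40, delta = -9, sum = 6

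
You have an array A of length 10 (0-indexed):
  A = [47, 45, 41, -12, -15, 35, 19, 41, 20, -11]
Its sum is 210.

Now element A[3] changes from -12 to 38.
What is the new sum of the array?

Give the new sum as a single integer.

Answer: 260

Derivation:
Old value at index 3: -12
New value at index 3: 38
Delta = 38 - -12 = 50
New sum = old_sum + delta = 210 + (50) = 260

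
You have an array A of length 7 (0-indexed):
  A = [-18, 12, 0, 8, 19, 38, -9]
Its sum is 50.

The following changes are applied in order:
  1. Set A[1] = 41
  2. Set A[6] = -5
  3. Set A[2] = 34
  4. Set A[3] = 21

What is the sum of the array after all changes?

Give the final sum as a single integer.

Initial sum: 50
Change 1: A[1] 12 -> 41, delta = 29, sum = 79
Change 2: A[6] -9 -> -5, delta = 4, sum = 83
Change 3: A[2] 0 -> 34, delta = 34, sum = 117
Change 4: A[3] 8 -> 21, delta = 13, sum = 130

Answer: 130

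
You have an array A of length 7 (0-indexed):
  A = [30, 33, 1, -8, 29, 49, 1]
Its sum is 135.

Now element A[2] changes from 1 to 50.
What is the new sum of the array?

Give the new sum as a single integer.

Old value at index 2: 1
New value at index 2: 50
Delta = 50 - 1 = 49
New sum = old_sum + delta = 135 + (49) = 184

Answer: 184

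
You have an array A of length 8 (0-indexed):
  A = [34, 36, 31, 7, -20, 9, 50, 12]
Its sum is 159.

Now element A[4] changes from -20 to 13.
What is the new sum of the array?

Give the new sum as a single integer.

Old value at index 4: -20
New value at index 4: 13
Delta = 13 - -20 = 33
New sum = old_sum + delta = 159 + (33) = 192

Answer: 192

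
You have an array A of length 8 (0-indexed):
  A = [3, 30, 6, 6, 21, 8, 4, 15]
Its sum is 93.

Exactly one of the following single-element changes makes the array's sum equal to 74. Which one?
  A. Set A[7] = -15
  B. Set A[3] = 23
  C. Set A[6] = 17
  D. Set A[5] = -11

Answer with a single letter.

Option A: A[7] 15->-15, delta=-30, new_sum=93+(-30)=63
Option B: A[3] 6->23, delta=17, new_sum=93+(17)=110
Option C: A[6] 4->17, delta=13, new_sum=93+(13)=106
Option D: A[5] 8->-11, delta=-19, new_sum=93+(-19)=74 <-- matches target

Answer: D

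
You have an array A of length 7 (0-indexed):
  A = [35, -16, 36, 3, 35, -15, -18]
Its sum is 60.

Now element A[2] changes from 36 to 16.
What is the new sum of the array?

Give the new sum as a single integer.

Old value at index 2: 36
New value at index 2: 16
Delta = 16 - 36 = -20
New sum = old_sum + delta = 60 + (-20) = 40

Answer: 40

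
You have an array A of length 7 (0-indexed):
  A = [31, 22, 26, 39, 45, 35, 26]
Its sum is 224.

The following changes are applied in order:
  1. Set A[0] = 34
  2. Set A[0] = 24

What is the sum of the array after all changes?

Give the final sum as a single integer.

Answer: 217

Derivation:
Initial sum: 224
Change 1: A[0] 31 -> 34, delta = 3, sum = 227
Change 2: A[0] 34 -> 24, delta = -10, sum = 217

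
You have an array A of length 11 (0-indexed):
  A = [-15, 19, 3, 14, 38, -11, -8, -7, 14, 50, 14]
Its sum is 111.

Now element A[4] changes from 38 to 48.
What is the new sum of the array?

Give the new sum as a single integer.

Answer: 121

Derivation:
Old value at index 4: 38
New value at index 4: 48
Delta = 48 - 38 = 10
New sum = old_sum + delta = 111 + (10) = 121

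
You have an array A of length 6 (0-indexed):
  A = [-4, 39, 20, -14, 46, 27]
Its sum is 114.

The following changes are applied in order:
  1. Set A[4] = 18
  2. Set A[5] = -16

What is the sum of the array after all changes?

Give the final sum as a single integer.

Initial sum: 114
Change 1: A[4] 46 -> 18, delta = -28, sum = 86
Change 2: A[5] 27 -> -16, delta = -43, sum = 43

Answer: 43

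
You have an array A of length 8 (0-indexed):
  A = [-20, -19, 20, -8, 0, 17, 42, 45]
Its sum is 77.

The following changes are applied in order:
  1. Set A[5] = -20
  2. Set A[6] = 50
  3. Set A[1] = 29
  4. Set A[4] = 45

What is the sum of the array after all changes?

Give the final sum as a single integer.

Initial sum: 77
Change 1: A[5] 17 -> -20, delta = -37, sum = 40
Change 2: A[6] 42 -> 50, delta = 8, sum = 48
Change 3: A[1] -19 -> 29, delta = 48, sum = 96
Change 4: A[4] 0 -> 45, delta = 45, sum = 141

Answer: 141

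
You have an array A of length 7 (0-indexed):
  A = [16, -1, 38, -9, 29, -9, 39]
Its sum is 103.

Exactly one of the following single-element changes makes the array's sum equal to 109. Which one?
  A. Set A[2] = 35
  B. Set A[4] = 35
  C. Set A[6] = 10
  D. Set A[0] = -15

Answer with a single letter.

Option A: A[2] 38->35, delta=-3, new_sum=103+(-3)=100
Option B: A[4] 29->35, delta=6, new_sum=103+(6)=109 <-- matches target
Option C: A[6] 39->10, delta=-29, new_sum=103+(-29)=74
Option D: A[0] 16->-15, delta=-31, new_sum=103+(-31)=72

Answer: B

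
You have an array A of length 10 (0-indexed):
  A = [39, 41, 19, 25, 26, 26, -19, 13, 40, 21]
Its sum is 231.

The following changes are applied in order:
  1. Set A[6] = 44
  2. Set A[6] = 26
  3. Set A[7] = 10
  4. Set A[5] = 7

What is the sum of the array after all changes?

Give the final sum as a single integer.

Initial sum: 231
Change 1: A[6] -19 -> 44, delta = 63, sum = 294
Change 2: A[6] 44 -> 26, delta = -18, sum = 276
Change 3: A[7] 13 -> 10, delta = -3, sum = 273
Change 4: A[5] 26 -> 7, delta = -19, sum = 254

Answer: 254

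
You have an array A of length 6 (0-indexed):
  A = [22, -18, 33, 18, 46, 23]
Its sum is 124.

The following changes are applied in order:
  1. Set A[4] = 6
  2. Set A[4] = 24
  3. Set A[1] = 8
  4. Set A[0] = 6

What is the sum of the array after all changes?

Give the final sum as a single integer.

Answer: 112

Derivation:
Initial sum: 124
Change 1: A[4] 46 -> 6, delta = -40, sum = 84
Change 2: A[4] 6 -> 24, delta = 18, sum = 102
Change 3: A[1] -18 -> 8, delta = 26, sum = 128
Change 4: A[0] 22 -> 6, delta = -16, sum = 112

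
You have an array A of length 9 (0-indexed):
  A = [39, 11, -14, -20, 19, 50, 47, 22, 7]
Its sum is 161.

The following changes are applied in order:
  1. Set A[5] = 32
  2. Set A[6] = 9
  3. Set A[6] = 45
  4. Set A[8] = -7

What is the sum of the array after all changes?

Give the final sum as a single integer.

Initial sum: 161
Change 1: A[5] 50 -> 32, delta = -18, sum = 143
Change 2: A[6] 47 -> 9, delta = -38, sum = 105
Change 3: A[6] 9 -> 45, delta = 36, sum = 141
Change 4: A[8] 7 -> -7, delta = -14, sum = 127

Answer: 127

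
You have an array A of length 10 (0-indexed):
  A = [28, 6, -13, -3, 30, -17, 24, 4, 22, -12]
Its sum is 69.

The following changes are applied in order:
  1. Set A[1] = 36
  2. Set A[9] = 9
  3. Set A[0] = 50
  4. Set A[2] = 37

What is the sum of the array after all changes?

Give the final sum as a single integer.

Answer: 192

Derivation:
Initial sum: 69
Change 1: A[1] 6 -> 36, delta = 30, sum = 99
Change 2: A[9] -12 -> 9, delta = 21, sum = 120
Change 3: A[0] 28 -> 50, delta = 22, sum = 142
Change 4: A[2] -13 -> 37, delta = 50, sum = 192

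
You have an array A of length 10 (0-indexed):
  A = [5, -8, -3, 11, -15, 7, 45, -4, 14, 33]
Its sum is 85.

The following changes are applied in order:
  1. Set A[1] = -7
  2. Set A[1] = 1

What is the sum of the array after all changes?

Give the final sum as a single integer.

Initial sum: 85
Change 1: A[1] -8 -> -7, delta = 1, sum = 86
Change 2: A[1] -7 -> 1, delta = 8, sum = 94

Answer: 94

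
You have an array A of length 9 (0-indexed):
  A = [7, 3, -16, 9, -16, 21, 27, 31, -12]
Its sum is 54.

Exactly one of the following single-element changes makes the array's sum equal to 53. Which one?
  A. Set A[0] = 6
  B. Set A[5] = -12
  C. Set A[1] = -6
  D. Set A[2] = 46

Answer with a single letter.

Answer: A

Derivation:
Option A: A[0] 7->6, delta=-1, new_sum=54+(-1)=53 <-- matches target
Option B: A[5] 21->-12, delta=-33, new_sum=54+(-33)=21
Option C: A[1] 3->-6, delta=-9, new_sum=54+(-9)=45
Option D: A[2] -16->46, delta=62, new_sum=54+(62)=116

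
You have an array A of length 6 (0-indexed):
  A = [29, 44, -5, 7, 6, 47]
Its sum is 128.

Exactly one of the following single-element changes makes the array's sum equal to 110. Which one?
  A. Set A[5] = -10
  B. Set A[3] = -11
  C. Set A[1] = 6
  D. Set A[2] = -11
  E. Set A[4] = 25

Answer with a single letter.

Option A: A[5] 47->-10, delta=-57, new_sum=128+(-57)=71
Option B: A[3] 7->-11, delta=-18, new_sum=128+(-18)=110 <-- matches target
Option C: A[1] 44->6, delta=-38, new_sum=128+(-38)=90
Option D: A[2] -5->-11, delta=-6, new_sum=128+(-6)=122
Option E: A[4] 6->25, delta=19, new_sum=128+(19)=147

Answer: B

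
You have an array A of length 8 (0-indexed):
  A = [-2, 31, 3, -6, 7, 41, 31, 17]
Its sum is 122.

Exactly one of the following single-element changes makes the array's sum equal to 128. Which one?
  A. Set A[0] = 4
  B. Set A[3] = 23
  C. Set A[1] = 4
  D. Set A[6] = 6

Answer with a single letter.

Option A: A[0] -2->4, delta=6, new_sum=122+(6)=128 <-- matches target
Option B: A[3] -6->23, delta=29, new_sum=122+(29)=151
Option C: A[1] 31->4, delta=-27, new_sum=122+(-27)=95
Option D: A[6] 31->6, delta=-25, new_sum=122+(-25)=97

Answer: A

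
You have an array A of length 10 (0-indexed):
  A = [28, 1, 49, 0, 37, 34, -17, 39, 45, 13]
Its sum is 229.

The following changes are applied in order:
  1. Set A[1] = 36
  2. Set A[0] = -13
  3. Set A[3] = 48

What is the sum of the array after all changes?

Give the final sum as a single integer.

Answer: 271

Derivation:
Initial sum: 229
Change 1: A[1] 1 -> 36, delta = 35, sum = 264
Change 2: A[0] 28 -> -13, delta = -41, sum = 223
Change 3: A[3] 0 -> 48, delta = 48, sum = 271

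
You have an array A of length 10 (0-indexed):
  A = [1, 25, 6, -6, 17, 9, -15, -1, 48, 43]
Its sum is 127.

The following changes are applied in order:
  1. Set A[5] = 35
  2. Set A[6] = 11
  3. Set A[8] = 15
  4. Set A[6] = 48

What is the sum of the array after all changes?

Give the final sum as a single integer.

Answer: 183

Derivation:
Initial sum: 127
Change 1: A[5] 9 -> 35, delta = 26, sum = 153
Change 2: A[6] -15 -> 11, delta = 26, sum = 179
Change 3: A[8] 48 -> 15, delta = -33, sum = 146
Change 4: A[6] 11 -> 48, delta = 37, sum = 183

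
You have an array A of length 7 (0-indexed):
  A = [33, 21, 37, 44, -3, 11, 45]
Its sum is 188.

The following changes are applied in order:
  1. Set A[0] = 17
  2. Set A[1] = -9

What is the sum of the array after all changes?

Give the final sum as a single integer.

Answer: 142

Derivation:
Initial sum: 188
Change 1: A[0] 33 -> 17, delta = -16, sum = 172
Change 2: A[1] 21 -> -9, delta = -30, sum = 142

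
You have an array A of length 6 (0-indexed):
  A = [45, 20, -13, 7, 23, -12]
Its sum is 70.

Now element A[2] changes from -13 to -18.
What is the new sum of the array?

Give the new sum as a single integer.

Old value at index 2: -13
New value at index 2: -18
Delta = -18 - -13 = -5
New sum = old_sum + delta = 70 + (-5) = 65

Answer: 65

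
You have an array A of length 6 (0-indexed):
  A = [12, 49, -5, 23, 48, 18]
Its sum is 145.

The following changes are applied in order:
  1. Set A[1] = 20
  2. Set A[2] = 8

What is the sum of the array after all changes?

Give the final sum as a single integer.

Initial sum: 145
Change 1: A[1] 49 -> 20, delta = -29, sum = 116
Change 2: A[2] -5 -> 8, delta = 13, sum = 129

Answer: 129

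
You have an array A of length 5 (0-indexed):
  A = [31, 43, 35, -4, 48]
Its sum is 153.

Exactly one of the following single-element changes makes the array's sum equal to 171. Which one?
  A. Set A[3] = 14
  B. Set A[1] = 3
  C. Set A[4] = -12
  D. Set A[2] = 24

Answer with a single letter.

Answer: A

Derivation:
Option A: A[3] -4->14, delta=18, new_sum=153+(18)=171 <-- matches target
Option B: A[1] 43->3, delta=-40, new_sum=153+(-40)=113
Option C: A[4] 48->-12, delta=-60, new_sum=153+(-60)=93
Option D: A[2] 35->24, delta=-11, new_sum=153+(-11)=142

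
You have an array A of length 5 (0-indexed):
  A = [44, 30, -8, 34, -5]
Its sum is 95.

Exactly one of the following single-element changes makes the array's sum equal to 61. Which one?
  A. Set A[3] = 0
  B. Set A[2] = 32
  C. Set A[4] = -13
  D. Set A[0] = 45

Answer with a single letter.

Option A: A[3] 34->0, delta=-34, new_sum=95+(-34)=61 <-- matches target
Option B: A[2] -8->32, delta=40, new_sum=95+(40)=135
Option C: A[4] -5->-13, delta=-8, new_sum=95+(-8)=87
Option D: A[0] 44->45, delta=1, new_sum=95+(1)=96

Answer: A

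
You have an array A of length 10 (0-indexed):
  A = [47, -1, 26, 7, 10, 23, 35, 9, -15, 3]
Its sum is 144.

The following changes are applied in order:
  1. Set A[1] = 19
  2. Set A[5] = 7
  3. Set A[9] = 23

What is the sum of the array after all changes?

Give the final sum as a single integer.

Initial sum: 144
Change 1: A[1] -1 -> 19, delta = 20, sum = 164
Change 2: A[5] 23 -> 7, delta = -16, sum = 148
Change 3: A[9] 3 -> 23, delta = 20, sum = 168

Answer: 168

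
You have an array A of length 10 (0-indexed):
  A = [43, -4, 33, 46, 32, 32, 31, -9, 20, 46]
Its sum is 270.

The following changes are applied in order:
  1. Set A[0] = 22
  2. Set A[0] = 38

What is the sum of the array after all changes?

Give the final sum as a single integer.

Initial sum: 270
Change 1: A[0] 43 -> 22, delta = -21, sum = 249
Change 2: A[0] 22 -> 38, delta = 16, sum = 265

Answer: 265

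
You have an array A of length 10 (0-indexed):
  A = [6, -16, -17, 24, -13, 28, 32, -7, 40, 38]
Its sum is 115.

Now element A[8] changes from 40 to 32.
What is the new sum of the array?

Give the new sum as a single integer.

Answer: 107

Derivation:
Old value at index 8: 40
New value at index 8: 32
Delta = 32 - 40 = -8
New sum = old_sum + delta = 115 + (-8) = 107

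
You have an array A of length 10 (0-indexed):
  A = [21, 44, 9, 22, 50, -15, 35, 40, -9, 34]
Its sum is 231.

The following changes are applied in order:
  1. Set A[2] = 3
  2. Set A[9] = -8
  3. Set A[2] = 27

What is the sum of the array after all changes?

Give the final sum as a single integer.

Initial sum: 231
Change 1: A[2] 9 -> 3, delta = -6, sum = 225
Change 2: A[9] 34 -> -8, delta = -42, sum = 183
Change 3: A[2] 3 -> 27, delta = 24, sum = 207

Answer: 207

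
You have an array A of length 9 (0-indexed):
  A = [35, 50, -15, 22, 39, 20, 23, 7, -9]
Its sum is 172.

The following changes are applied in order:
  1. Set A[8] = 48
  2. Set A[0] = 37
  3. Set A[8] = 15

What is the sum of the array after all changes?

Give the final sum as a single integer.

Initial sum: 172
Change 1: A[8] -9 -> 48, delta = 57, sum = 229
Change 2: A[0] 35 -> 37, delta = 2, sum = 231
Change 3: A[8] 48 -> 15, delta = -33, sum = 198

Answer: 198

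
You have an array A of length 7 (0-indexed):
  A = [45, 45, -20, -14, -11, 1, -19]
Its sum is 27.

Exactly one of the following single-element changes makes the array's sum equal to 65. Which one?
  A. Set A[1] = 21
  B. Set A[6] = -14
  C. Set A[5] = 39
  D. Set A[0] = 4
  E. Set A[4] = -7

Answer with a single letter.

Option A: A[1] 45->21, delta=-24, new_sum=27+(-24)=3
Option B: A[6] -19->-14, delta=5, new_sum=27+(5)=32
Option C: A[5] 1->39, delta=38, new_sum=27+(38)=65 <-- matches target
Option D: A[0] 45->4, delta=-41, new_sum=27+(-41)=-14
Option E: A[4] -11->-7, delta=4, new_sum=27+(4)=31

Answer: C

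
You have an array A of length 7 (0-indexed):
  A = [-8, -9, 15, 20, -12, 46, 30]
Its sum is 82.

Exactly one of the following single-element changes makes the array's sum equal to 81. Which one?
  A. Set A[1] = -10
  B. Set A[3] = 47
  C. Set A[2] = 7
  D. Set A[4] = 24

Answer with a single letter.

Answer: A

Derivation:
Option A: A[1] -9->-10, delta=-1, new_sum=82+(-1)=81 <-- matches target
Option B: A[3] 20->47, delta=27, new_sum=82+(27)=109
Option C: A[2] 15->7, delta=-8, new_sum=82+(-8)=74
Option D: A[4] -12->24, delta=36, new_sum=82+(36)=118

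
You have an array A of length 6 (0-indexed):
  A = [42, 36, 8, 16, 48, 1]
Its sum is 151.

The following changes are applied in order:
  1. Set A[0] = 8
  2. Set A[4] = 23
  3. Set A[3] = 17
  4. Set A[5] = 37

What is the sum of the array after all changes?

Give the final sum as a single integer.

Answer: 129

Derivation:
Initial sum: 151
Change 1: A[0] 42 -> 8, delta = -34, sum = 117
Change 2: A[4] 48 -> 23, delta = -25, sum = 92
Change 3: A[3] 16 -> 17, delta = 1, sum = 93
Change 4: A[5] 1 -> 37, delta = 36, sum = 129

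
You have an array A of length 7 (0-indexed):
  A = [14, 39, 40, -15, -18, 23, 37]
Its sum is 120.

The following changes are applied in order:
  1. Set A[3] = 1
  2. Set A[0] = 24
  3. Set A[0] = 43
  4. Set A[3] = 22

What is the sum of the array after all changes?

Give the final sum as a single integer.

Answer: 186

Derivation:
Initial sum: 120
Change 1: A[3] -15 -> 1, delta = 16, sum = 136
Change 2: A[0] 14 -> 24, delta = 10, sum = 146
Change 3: A[0] 24 -> 43, delta = 19, sum = 165
Change 4: A[3] 1 -> 22, delta = 21, sum = 186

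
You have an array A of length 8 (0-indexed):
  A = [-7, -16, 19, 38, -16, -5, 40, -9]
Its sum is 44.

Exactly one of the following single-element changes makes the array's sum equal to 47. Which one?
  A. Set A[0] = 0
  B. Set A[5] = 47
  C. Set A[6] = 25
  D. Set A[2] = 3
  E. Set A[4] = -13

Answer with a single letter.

Option A: A[0] -7->0, delta=7, new_sum=44+(7)=51
Option B: A[5] -5->47, delta=52, new_sum=44+(52)=96
Option C: A[6] 40->25, delta=-15, new_sum=44+(-15)=29
Option D: A[2] 19->3, delta=-16, new_sum=44+(-16)=28
Option E: A[4] -16->-13, delta=3, new_sum=44+(3)=47 <-- matches target

Answer: E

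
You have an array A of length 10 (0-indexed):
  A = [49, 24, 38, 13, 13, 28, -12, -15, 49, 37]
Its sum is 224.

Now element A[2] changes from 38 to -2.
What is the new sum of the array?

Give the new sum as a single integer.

Old value at index 2: 38
New value at index 2: -2
Delta = -2 - 38 = -40
New sum = old_sum + delta = 224 + (-40) = 184

Answer: 184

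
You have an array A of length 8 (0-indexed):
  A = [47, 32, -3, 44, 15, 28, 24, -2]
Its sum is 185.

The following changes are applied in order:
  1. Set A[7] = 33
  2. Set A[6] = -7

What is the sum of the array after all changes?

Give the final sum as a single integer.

Answer: 189

Derivation:
Initial sum: 185
Change 1: A[7] -2 -> 33, delta = 35, sum = 220
Change 2: A[6] 24 -> -7, delta = -31, sum = 189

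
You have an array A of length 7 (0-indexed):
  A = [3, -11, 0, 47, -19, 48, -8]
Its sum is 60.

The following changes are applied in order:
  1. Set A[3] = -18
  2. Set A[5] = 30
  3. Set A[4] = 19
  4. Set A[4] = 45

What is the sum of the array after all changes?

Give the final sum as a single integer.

Initial sum: 60
Change 1: A[3] 47 -> -18, delta = -65, sum = -5
Change 2: A[5] 48 -> 30, delta = -18, sum = -23
Change 3: A[4] -19 -> 19, delta = 38, sum = 15
Change 4: A[4] 19 -> 45, delta = 26, sum = 41

Answer: 41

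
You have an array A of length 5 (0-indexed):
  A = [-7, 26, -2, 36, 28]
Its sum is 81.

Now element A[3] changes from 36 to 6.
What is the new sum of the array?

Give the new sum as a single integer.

Answer: 51

Derivation:
Old value at index 3: 36
New value at index 3: 6
Delta = 6 - 36 = -30
New sum = old_sum + delta = 81 + (-30) = 51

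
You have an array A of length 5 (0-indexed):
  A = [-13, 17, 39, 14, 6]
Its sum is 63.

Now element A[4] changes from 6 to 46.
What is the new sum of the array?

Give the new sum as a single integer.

Old value at index 4: 6
New value at index 4: 46
Delta = 46 - 6 = 40
New sum = old_sum + delta = 63 + (40) = 103

Answer: 103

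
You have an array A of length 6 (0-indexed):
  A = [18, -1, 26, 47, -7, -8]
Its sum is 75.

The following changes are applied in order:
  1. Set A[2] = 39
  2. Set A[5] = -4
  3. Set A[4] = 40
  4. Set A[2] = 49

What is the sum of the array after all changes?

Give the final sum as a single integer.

Initial sum: 75
Change 1: A[2] 26 -> 39, delta = 13, sum = 88
Change 2: A[5] -8 -> -4, delta = 4, sum = 92
Change 3: A[4] -7 -> 40, delta = 47, sum = 139
Change 4: A[2] 39 -> 49, delta = 10, sum = 149

Answer: 149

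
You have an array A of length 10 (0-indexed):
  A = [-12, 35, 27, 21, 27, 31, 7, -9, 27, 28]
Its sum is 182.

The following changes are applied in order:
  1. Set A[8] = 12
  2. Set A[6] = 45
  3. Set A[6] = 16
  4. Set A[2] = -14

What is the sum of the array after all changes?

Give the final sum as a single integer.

Initial sum: 182
Change 1: A[8] 27 -> 12, delta = -15, sum = 167
Change 2: A[6] 7 -> 45, delta = 38, sum = 205
Change 3: A[6] 45 -> 16, delta = -29, sum = 176
Change 4: A[2] 27 -> -14, delta = -41, sum = 135

Answer: 135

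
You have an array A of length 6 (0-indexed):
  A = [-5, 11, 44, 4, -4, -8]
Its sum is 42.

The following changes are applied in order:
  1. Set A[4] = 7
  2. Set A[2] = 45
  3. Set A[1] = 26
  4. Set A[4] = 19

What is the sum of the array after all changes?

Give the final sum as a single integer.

Initial sum: 42
Change 1: A[4] -4 -> 7, delta = 11, sum = 53
Change 2: A[2] 44 -> 45, delta = 1, sum = 54
Change 3: A[1] 11 -> 26, delta = 15, sum = 69
Change 4: A[4] 7 -> 19, delta = 12, sum = 81

Answer: 81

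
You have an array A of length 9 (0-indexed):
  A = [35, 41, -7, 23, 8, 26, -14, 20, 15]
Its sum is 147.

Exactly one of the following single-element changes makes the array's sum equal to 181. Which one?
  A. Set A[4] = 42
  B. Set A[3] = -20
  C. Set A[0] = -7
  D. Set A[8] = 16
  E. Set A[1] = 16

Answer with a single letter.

Option A: A[4] 8->42, delta=34, new_sum=147+(34)=181 <-- matches target
Option B: A[3] 23->-20, delta=-43, new_sum=147+(-43)=104
Option C: A[0] 35->-7, delta=-42, new_sum=147+(-42)=105
Option D: A[8] 15->16, delta=1, new_sum=147+(1)=148
Option E: A[1] 41->16, delta=-25, new_sum=147+(-25)=122

Answer: A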